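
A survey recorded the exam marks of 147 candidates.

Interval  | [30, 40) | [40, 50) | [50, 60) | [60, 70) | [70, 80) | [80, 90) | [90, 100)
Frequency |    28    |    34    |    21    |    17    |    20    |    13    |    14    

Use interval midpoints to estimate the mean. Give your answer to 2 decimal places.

Midpoints: 35, 45, 55, 65, 75, 85, 95
Σfm = 28×35 + 34×45 + 21×55 + 17×65 + 20×75 + 13×85 + 14×95 = 8705
n = Σf = 147
Mean = 8705 / 147 = 59.2177

59.22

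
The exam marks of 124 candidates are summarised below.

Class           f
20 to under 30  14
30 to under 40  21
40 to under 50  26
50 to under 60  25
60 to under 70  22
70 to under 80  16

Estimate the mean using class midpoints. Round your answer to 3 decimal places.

50.484

Midpoints: 25, 35, 45, 55, 65, 75
Σfm = 14×25 + 21×35 + 26×45 + 25×55 + 22×65 + 16×75 = 6260
n = Σf = 124
Mean = 6260 / 124 = 50.4839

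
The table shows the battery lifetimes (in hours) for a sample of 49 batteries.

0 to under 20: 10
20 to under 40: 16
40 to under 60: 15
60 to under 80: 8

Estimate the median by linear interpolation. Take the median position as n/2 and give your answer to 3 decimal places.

Cumulative frequencies: 10, 26, 41, 49
n = 49; position = n/2 = 24.5.
This falls in the class 20 to under 40: L = 20, F = 10, f = 16, h = 20.
Median ≈ 20 + ((24.5 − 10) / 16) × 20 = 38.1250

38.125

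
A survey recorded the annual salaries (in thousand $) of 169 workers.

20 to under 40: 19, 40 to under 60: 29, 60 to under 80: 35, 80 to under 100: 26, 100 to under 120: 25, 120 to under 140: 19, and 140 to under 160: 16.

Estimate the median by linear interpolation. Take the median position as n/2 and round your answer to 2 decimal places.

Cumulative frequencies: 19, 48, 83, 109, 134, 153, 169
n = 169; position = n/2 = 84.5.
This falls in the class 80 to under 100: L = 80, F = 83, f = 26, h = 20.
Median ≈ 80 + ((84.5 − 83) / 26) × 20 = 81.1538

81.15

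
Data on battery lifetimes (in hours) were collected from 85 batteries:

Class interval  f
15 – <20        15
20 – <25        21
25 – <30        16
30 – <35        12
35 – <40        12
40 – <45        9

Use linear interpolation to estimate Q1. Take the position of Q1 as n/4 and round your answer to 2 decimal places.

21.49

Cumulative frequencies: 15, 36, 52, 64, 76, 85
n = 85; position = n/4 = 21.25.
This falls in the class 20 – <25: L = 20, F = 15, f = 21, h = 5.
Lower quartile ≈ 20 + ((21.25 − 15) / 21) × 5 = 21.4881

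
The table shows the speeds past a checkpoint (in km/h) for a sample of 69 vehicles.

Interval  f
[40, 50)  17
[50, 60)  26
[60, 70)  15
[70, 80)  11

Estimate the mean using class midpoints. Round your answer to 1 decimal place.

57.9

Midpoints: 45, 55, 65, 75
Σfm = 17×45 + 26×55 + 15×65 + 11×75 = 3995
n = Σf = 69
Mean = 3995 / 69 = 57.8986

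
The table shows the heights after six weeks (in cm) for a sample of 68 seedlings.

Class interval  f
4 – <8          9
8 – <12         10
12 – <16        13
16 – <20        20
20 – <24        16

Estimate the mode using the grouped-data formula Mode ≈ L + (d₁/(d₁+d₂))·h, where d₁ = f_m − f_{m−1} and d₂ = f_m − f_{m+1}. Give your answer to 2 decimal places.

Modal class: 16 – <20 (highest frequency 20).
d₁ = 20 − 13 = 7, d₂ = 20 − 16 = 4
Mode ≈ 16 + (7/(7+4)) × 4 = 16 + 2.5455 = 18.5455

18.55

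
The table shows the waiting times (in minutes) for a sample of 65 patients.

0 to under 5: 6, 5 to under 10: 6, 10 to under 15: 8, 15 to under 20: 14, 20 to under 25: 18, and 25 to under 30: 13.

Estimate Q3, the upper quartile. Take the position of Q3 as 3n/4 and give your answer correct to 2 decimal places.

24.10

Cumulative frequencies: 6, 12, 20, 34, 52, 65
n = 65; position = 3n/4 = 48.75.
This falls in the class 20 to under 25: L = 20, F = 34, f = 18, h = 5.
Upper quartile ≈ 20 + ((48.75 − 34) / 18) × 5 = 24.0972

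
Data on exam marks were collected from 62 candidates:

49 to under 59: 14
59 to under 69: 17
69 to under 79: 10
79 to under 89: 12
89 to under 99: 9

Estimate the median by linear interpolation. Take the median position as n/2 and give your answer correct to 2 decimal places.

Cumulative frequencies: 14, 31, 41, 53, 62
n = 62; position = n/2 = 31.
This falls in the class 59 to under 69: L = 59, F = 14, f = 17, h = 10.
Median ≈ 59 + ((31 − 14) / 17) × 10 = 69.0000

69.00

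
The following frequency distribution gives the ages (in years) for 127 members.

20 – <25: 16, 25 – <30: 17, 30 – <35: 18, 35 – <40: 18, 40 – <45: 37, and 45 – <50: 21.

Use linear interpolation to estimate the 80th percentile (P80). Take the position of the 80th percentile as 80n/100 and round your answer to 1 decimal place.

44.4

Cumulative frequencies: 16, 33, 51, 69, 106, 127
n = 127; position = 80n/100 = 101.6.
This falls in the class 40 – <45: L = 40, F = 69, f = 37, h = 5.
80th percentile ≈ 40 + ((101.6 − 69) / 37) × 5 = 44.4054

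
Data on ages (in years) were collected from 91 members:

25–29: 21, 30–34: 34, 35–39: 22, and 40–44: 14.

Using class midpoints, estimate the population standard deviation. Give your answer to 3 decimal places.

4.966

Midpoints: 27, 32, 37, 42
n = 91, Σfm = 3057, mean = 33.5934
Σfm² = 104939
Σf(m − x̄)² = Σfm² − (Σfm)²/n = 104939 − 3057²/91 = 2243.9560
Population variance = 2243.9560 / 91 = 24.6589
Standard deviation = √24.6589 = 4.9658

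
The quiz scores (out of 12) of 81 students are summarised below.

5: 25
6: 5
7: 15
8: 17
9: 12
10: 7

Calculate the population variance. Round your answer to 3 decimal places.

Values: 5, 6, 7, 8, 9, 10
n = 81, Σfx = 574, mean = 7.0864
Σfx² = 4300
Σf(x − x̄)² = Σfx² − (Σfx)²/n = 4300 − 574²/81 = 232.3951
Population variance = 232.3951 / 81 = 2.8691

2.869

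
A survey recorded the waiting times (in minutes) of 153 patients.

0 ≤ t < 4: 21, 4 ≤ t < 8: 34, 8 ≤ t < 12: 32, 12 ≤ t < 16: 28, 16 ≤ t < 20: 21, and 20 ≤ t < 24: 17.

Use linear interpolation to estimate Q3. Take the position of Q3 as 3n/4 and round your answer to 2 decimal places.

15.96

Cumulative frequencies: 21, 55, 87, 115, 136, 153
n = 153; position = 3n/4 = 114.75.
This falls in the class 12 ≤ t < 16: L = 12, F = 87, f = 28, h = 4.
Upper quartile ≈ 12 + ((114.75 − 87) / 28) × 4 = 15.9643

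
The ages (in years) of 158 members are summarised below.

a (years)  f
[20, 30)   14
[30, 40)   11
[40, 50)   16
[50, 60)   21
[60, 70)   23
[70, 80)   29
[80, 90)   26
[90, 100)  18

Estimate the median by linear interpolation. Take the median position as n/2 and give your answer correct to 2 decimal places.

67.39

Cumulative frequencies: 14, 25, 41, 62, 85, 114, 140, 158
n = 158; position = n/2 = 79.
This falls in the class [60, 70): L = 60, F = 62, f = 23, h = 10.
Median ≈ 60 + ((79 − 62) / 23) × 10 = 67.3913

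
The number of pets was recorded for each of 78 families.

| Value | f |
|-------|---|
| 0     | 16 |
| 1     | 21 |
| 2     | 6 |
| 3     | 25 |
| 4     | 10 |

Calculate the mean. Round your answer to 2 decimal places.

1.90

Values: 0, 1, 2, 3, 4
Σfx = 16×0 + 21×1 + 6×2 + 25×3 + 10×4 = 148
n = Σf = 78
Mean = 148 / 78 = 1.8974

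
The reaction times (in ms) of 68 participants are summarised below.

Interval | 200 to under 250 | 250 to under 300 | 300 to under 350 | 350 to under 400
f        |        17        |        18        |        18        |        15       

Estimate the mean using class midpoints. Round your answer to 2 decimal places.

297.79

Midpoints: 225, 275, 325, 375
Σfm = 17×225 + 18×275 + 18×325 + 15×375 = 20250
n = Σf = 68
Mean = 20250 / 68 = 297.7941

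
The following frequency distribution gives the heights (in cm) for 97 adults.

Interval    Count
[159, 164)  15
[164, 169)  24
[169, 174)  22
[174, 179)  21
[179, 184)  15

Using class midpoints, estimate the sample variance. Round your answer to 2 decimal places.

42.94

Midpoints: 161.5, 166.5, 171.5, 176.5, 181.5
n = 97, Σfm = 16620.5, mean = 171.3454
Σfm² = 2851968.25
Σf(m − x̄)² = Σfm² − (Σfm)²/n = 2851968.25 − 16620.5²/97 = 4122.6804
Sample variance = 4122.6804 / 96 = 42.9446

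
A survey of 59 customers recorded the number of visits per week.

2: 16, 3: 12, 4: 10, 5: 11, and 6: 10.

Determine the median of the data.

Cumulative frequencies: 16, 28, 38, 49, 59
n = 59, so the median is the value in position (n+1)/2 = 30.
Position 30 falls at value 4.

4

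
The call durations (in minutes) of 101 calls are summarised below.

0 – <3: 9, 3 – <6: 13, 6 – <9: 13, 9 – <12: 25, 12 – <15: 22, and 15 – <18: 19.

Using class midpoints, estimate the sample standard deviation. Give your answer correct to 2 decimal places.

4.68

Midpoints: 1.5, 4.5, 7.5, 10.5, 13.5, 16.5
n = 101, Σfm = 1042.5, mean = 10.3218
Σfm² = 12953.25
Σf(m − x̄)² = Σfm² − (Σfm)²/n = 12953.25 − 1042.5²/101 = 2192.7921
Sample variance = 2192.7921 / 100 = 21.9279
Standard deviation = √21.9279 = 4.6827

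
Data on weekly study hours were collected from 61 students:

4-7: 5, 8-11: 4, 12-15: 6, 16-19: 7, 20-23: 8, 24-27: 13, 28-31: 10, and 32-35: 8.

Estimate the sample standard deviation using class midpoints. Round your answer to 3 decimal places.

Midpoints: 5.5, 9.5, 13.5, 17.5, 21.5, 25.5, 29.5, 33.5
n = 61, Σfm = 1335.5, mean = 21.8934
Σfm² = 33581.25
Σf(m − x̄)² = Σfm² − (Σfm)²/n = 33581.25 − 1335.5²/61 = 4342.5574
Sample variance = 4342.5574 / 60 = 72.3760
Standard deviation = √72.3760 = 8.5074

8.507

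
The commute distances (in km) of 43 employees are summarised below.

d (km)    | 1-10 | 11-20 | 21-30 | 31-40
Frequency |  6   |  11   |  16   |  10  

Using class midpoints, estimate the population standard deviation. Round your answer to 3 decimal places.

Midpoints: 5.5, 15.5, 25.5, 35.5
n = 43, Σfm = 966.5, mean = 22.4767
Σfm² = 25830.75
Σf(m − x̄)² = Σfm² − (Σfm)²/n = 25830.75 − 966.5²/43 = 4106.9767
Population variance = 4106.9767 / 43 = 95.5111
Standard deviation = √95.5111 = 9.7730

9.773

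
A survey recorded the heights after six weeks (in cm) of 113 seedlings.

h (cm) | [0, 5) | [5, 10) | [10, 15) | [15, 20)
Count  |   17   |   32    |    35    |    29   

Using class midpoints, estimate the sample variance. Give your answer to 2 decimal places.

Midpoints: 2.5, 7.5, 12.5, 17.5
n = 113, Σfm = 1227.5, mean = 10.8628
Σfm² = 16256.25
Σf(m − x̄)² = Σfm² − (Σfm)²/n = 16256.25 − 1227.5²/113 = 2922.1239
Sample variance = 2922.1239 / 112 = 26.0904

26.09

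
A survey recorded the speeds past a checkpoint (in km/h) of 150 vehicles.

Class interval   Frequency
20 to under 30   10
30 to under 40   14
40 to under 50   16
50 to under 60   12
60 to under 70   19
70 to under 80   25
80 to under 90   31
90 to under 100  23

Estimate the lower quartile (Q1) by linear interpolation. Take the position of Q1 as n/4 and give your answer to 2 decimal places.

48.44

Cumulative frequencies: 10, 24, 40, 52, 71, 96, 127, 150
n = 150; position = n/4 = 37.5.
This falls in the class 40 to under 50: L = 40, F = 24, f = 16, h = 10.
Lower quartile ≈ 40 + ((37.5 − 24) / 16) × 10 = 48.4375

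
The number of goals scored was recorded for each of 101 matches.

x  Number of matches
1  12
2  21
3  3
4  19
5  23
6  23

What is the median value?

4

Cumulative frequencies: 12, 33, 36, 55, 78, 101
n = 101, so the median is the value in position (n+1)/2 = 51.
Position 51 falls at value 4.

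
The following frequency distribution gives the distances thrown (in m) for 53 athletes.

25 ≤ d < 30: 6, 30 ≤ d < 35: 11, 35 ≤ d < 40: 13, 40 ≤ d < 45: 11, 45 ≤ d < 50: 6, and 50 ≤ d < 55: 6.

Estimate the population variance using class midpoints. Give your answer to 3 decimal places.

55.607

Midpoints: 27.5, 32.5, 37.5, 42.5, 47.5, 52.5
n = 53, Σfm = 2077.5, mean = 39.1981
Σfm² = 84381.25
Σf(m − x̄)² = Σfm² − (Σfm)²/n = 84381.25 − 2077.5²/53 = 2947.1698
Population variance = 2947.1698 / 53 = 55.6070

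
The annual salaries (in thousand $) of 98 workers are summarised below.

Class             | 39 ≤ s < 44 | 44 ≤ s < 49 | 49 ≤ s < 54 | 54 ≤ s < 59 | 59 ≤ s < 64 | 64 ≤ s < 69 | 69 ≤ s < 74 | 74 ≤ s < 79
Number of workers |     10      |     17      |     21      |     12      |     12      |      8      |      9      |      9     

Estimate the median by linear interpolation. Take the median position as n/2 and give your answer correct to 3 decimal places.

Cumulative frequencies: 10, 27, 48, 60, 72, 80, 89, 98
n = 98; position = n/2 = 49.
This falls in the class 54 ≤ s < 59: L = 54, F = 48, f = 12, h = 5.
Median ≈ 54 + ((49 − 48) / 12) × 5 = 54.4167

54.417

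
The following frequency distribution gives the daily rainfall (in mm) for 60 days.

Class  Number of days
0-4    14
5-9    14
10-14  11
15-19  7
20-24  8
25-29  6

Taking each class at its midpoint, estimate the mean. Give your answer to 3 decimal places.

11.917

Midpoints: 2, 7, 12, 17, 22, 27
Σfm = 14×2 + 14×7 + 11×12 + 7×17 + 8×22 + 6×27 = 715
n = Σf = 60
Mean = 715 / 60 = 11.9167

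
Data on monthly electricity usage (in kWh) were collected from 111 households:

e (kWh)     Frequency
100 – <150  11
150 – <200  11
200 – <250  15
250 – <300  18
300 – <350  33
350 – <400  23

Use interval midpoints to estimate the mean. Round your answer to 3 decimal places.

279.054

Midpoints: 125, 175, 225, 275, 325, 375
Σfm = 11×125 + 11×175 + 15×225 + 18×275 + 33×325 + 23×375 = 30975
n = Σf = 111
Mean = 30975 / 111 = 279.0541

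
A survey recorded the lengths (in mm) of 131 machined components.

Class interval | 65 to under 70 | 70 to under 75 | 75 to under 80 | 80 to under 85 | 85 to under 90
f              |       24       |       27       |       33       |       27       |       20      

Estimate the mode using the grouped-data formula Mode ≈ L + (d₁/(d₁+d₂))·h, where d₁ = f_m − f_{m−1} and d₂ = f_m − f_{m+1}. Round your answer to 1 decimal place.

Modal class: 75 to under 80 (highest frequency 33).
d₁ = 33 − 27 = 6, d₂ = 33 − 27 = 6
Mode ≈ 75 + (6/(6+6)) × 5 = 75 + 2.5000 = 77.5000

77.5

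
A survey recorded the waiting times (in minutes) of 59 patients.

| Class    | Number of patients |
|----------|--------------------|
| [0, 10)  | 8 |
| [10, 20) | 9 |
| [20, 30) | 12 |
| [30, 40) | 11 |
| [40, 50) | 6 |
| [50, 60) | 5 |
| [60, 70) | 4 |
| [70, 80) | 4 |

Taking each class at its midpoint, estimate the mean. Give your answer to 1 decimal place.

Midpoints: 5, 15, 25, 35, 45, 55, 65, 75
Σfm = 8×5 + 9×15 + 12×25 + 11×35 + 6×45 + 5×55 + 4×65 + 4×75 = 1965
n = Σf = 59
Mean = 1965 / 59 = 33.3051

33.3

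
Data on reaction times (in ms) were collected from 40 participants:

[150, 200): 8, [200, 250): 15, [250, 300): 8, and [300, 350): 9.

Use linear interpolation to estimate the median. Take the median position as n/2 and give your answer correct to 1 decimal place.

Cumulative frequencies: 8, 23, 31, 40
n = 40; position = n/2 = 20.
This falls in the class [200, 250): L = 200, F = 8, f = 15, h = 50.
Median ≈ 200 + ((20 − 8) / 15) × 50 = 240.0000

240.0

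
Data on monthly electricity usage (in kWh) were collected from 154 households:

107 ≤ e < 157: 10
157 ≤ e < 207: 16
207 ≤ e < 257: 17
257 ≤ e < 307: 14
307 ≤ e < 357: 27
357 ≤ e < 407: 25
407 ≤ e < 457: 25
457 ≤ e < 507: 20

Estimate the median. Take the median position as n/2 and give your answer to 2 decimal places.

Cumulative frequencies: 10, 26, 43, 57, 84, 109, 134, 154
n = 154; position = n/2 = 77.
This falls in the class 307 ≤ e < 357: L = 307, F = 57, f = 27, h = 50.
Median ≈ 307 + ((77 − 57) / 27) × 50 = 344.0370

344.04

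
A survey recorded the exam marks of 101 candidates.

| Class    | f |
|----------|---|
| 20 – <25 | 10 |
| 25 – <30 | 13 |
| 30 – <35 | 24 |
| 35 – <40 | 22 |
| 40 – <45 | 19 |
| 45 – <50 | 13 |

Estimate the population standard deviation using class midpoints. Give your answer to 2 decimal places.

Midpoints: 22.5, 27.5, 32.5, 37.5, 42.5, 47.5
n = 101, Σfm = 3612.5, mean = 35.7673
Σfm² = 134831.25
Σf(m − x̄)² = Σfm² − (Σfm)²/n = 134831.25 − 3612.5²/101 = 5621.7822
Population variance = 5621.7822 / 101 = 55.6612
Standard deviation = √55.6612 = 7.4606

7.46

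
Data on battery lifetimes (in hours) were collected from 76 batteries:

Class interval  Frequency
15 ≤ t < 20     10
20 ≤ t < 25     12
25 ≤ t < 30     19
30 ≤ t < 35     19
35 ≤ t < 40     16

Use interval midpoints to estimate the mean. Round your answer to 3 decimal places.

28.750

Midpoints: 17.5, 22.5, 27.5, 32.5, 37.5
Σfm = 10×17.5 + 12×22.5 + 19×27.5 + 19×32.5 + 16×37.5 = 2185
n = Σf = 76
Mean = 2185 / 76 = 28.7500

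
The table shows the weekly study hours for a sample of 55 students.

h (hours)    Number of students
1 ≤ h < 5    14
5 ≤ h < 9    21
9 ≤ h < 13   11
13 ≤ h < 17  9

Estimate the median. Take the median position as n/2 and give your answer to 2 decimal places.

Cumulative frequencies: 14, 35, 46, 55
n = 55; position = n/2 = 27.5.
This falls in the class 5 ≤ h < 9: L = 5, F = 14, f = 21, h = 4.
Median ≈ 5 + ((27.5 − 14) / 21) × 4 = 7.5714

7.57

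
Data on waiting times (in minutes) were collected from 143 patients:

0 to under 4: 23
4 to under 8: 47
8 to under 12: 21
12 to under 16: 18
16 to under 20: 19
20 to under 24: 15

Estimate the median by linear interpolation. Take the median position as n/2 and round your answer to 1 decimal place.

8.3

Cumulative frequencies: 23, 70, 91, 109, 128, 143
n = 143; position = n/2 = 71.5.
This falls in the class 8 to under 12: L = 8, F = 70, f = 21, h = 4.
Median ≈ 8 + ((71.5 − 70) / 21) × 4 = 8.2857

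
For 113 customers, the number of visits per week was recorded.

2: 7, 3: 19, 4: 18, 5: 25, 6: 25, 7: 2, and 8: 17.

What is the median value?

Cumulative frequencies: 7, 26, 44, 69, 94, 96, 113
n = 113, so the median is the value in position (n+1)/2 = 57.
Position 57 falls at value 5.

5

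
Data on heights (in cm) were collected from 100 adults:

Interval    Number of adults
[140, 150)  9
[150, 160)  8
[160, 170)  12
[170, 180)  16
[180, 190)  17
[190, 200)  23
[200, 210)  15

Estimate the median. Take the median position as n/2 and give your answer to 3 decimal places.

182.941

Cumulative frequencies: 9, 17, 29, 45, 62, 85, 100
n = 100; position = n/2 = 50.
This falls in the class [180, 190): L = 180, F = 45, f = 17, h = 10.
Median ≈ 180 + ((50 − 45) / 17) × 10 = 182.9412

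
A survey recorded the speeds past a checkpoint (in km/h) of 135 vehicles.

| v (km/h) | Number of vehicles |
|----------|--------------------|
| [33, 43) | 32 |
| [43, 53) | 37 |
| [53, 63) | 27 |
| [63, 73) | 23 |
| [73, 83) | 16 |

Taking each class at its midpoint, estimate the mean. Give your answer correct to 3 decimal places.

Midpoints: 38, 48, 58, 68, 78
Σfm = 32×38 + 37×48 + 27×58 + 23×68 + 16×78 = 7370
n = Σf = 135
Mean = 7370 / 135 = 54.5926

54.593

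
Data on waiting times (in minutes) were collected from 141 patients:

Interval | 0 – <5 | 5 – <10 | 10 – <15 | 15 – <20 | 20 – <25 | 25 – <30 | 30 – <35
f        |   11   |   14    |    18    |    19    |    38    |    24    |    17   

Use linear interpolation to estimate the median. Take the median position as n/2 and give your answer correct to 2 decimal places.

Cumulative frequencies: 11, 25, 43, 62, 100, 124, 141
n = 141; position = n/2 = 70.5.
This falls in the class 20 – <25: L = 20, F = 62, f = 38, h = 5.
Median ≈ 20 + ((70.5 − 62) / 38) × 5 = 21.1184

21.12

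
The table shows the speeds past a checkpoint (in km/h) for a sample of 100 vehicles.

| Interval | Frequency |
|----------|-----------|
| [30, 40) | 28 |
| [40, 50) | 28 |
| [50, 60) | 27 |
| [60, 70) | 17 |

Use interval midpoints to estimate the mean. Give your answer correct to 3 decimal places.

48.300

Midpoints: 35, 45, 55, 65
Σfm = 28×35 + 28×45 + 27×55 + 17×65 = 4830
n = Σf = 100
Mean = 4830 / 100 = 48.3000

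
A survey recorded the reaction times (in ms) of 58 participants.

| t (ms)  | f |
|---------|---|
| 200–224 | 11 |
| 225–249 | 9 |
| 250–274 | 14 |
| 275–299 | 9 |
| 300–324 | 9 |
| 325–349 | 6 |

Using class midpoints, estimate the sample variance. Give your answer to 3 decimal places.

1629.613

Midpoints: 212, 237, 262, 287, 312, 337
n = 58, Σfm = 15546, mean = 268.0345
Σfm² = 4259752
Σf(m − x̄)² = Σfm² − (Σfm)²/n = 4259752 − 15546²/58 = 92887.9310
Sample variance = 92887.9310 / 57 = 1629.6128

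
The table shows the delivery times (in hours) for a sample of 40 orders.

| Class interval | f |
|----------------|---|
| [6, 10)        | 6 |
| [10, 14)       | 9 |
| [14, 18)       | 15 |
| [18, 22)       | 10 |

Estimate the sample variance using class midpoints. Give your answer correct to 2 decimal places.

16.40

Midpoints: 8, 12, 16, 20
n = 40, Σfm = 596, mean = 14.9000
Σfm² = 9520
Σf(m − x̄)² = Σfm² − (Σfm)²/n = 9520 − 596²/40 = 639.6000
Sample variance = 639.6000 / 39 = 16.4000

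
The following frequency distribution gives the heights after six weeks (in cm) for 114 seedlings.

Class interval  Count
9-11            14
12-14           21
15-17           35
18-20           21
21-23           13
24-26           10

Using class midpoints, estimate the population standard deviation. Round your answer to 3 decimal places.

Midpoints: 10, 13, 16, 19, 22, 25
n = 114, Σfm = 1908, mean = 16.7368
Σfm² = 34032
Σf(m − x̄)² = Σfm² − (Σfm)²/n = 34032 − 1908²/114 = 2098.1053
Population variance = 2098.1053 / 114 = 18.4044
Standard deviation = √18.4044 = 4.2900

4.290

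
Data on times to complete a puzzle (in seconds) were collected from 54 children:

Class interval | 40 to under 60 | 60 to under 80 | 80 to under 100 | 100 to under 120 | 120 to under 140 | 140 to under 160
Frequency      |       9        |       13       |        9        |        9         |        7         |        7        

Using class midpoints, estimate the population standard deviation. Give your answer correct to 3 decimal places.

32.871

Midpoints: 50, 70, 90, 110, 130, 150
n = 54, Σfm = 5120, mean = 94.8148
Σfm² = 543800
Σf(m − x̄)² = Σfm² − (Σfm)²/n = 543800 − 5120²/54 = 58348.1481
Population variance = 58348.1481 / 54 = 1080.5213
Standard deviation = √1080.5213 = 32.8713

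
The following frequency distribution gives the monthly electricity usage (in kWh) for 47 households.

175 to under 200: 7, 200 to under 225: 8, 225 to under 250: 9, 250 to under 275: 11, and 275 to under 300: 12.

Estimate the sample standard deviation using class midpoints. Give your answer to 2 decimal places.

35.24

Midpoints: 187.5, 212.5, 237.5, 262.5, 287.5
n = 47, Σfm = 11487.5, mean = 244.4149
Σfm² = 2864843.75
Σf(m − x̄)² = Σfm² − (Σfm)²/n = 2864843.75 − 11487.5²/47 = 57127.6596
Sample variance = 57127.6596 / 46 = 1241.9056
Standard deviation = √1241.9056 = 35.2407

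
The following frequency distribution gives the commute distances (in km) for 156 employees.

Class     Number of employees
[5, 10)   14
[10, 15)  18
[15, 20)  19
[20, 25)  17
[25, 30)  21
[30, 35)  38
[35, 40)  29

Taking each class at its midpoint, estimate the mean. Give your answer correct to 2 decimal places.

Midpoints: 7.5, 12.5, 17.5, 22.5, 27.5, 32.5, 37.5
Σfm = 14×7.5 + 18×12.5 + 19×17.5 + 17×22.5 + 21×27.5 + 38×32.5 + 29×37.5 = 3945
n = Σf = 156
Mean = 3945 / 156 = 25.2885

25.29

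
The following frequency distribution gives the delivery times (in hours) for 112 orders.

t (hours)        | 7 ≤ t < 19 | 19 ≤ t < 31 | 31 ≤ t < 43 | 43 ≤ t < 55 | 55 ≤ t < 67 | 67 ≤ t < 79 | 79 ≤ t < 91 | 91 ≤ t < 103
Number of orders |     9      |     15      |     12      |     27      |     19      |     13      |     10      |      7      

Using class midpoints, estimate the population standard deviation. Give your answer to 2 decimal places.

Midpoints: 13, 25, 37, 49, 61, 73, 85, 97
n = 112, Σfm = 5896, mean = 52.6429
Σfm² = 370240
Σf(m − x̄)² = Σfm² − (Σfm)²/n = 370240 − 5896²/112 = 59857.7143
Population variance = 59857.7143 / 112 = 534.4439
Standard deviation = √534.4439 = 23.1180

23.12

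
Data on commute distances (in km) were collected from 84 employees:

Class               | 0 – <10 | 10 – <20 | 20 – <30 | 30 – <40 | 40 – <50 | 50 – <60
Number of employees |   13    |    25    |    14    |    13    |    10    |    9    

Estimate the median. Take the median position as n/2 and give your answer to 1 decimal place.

22.9

Cumulative frequencies: 13, 38, 52, 65, 75, 84
n = 84; position = n/2 = 42.
This falls in the class 20 – <30: L = 20, F = 38, f = 14, h = 10.
Median ≈ 20 + ((42 − 38) / 14) × 10 = 22.8571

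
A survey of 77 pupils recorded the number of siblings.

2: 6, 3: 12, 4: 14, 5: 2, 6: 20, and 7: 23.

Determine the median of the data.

6

Cumulative frequencies: 6, 18, 32, 34, 54, 77
n = 77, so the median is the value in position (n+1)/2 = 39.
Position 39 falls at value 6.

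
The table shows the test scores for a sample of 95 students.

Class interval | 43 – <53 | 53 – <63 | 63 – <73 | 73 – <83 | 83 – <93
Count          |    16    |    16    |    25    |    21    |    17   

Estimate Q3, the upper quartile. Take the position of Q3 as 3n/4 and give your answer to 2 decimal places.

79.79

Cumulative frequencies: 16, 32, 57, 78, 95
n = 95; position = 3n/4 = 71.25.
This falls in the class 73 – <83: L = 73, F = 57, f = 21, h = 10.
Upper quartile ≈ 73 + ((71.25 − 57) / 21) × 10 = 79.7857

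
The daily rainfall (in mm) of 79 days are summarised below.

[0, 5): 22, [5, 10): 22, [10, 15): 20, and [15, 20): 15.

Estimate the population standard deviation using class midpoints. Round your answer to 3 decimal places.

Midpoints: 2.5, 7.5, 12.5, 17.5
n = 79, Σfm = 732.5, mean = 9.2722
Σfm² = 9093.75
Σf(m − x̄)² = Σfm² − (Σfm)²/n = 9093.75 − 732.5²/79 = 2301.8987
Population variance = 2301.8987 / 79 = 29.1380
Standard deviation = √29.1380 = 5.3980

5.398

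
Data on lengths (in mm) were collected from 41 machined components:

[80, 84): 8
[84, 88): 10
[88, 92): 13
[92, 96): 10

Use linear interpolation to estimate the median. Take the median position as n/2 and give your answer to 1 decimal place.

88.8

Cumulative frequencies: 8, 18, 31, 41
n = 41; position = n/2 = 20.5.
This falls in the class [88, 92): L = 88, F = 18, f = 13, h = 4.
Median ≈ 88 + ((20.5 − 18) / 13) × 4 = 88.7692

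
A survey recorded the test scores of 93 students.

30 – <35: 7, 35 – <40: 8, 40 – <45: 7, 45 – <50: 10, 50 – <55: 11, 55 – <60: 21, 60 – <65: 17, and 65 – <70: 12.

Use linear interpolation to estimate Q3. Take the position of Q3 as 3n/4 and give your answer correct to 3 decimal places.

Cumulative frequencies: 7, 15, 22, 32, 43, 64, 81, 93
n = 93; position = 3n/4 = 69.75.
This falls in the class 60 – <65: L = 60, F = 64, f = 17, h = 5.
Upper quartile ≈ 60 + ((69.75 − 64) / 17) × 5 = 61.6912

61.691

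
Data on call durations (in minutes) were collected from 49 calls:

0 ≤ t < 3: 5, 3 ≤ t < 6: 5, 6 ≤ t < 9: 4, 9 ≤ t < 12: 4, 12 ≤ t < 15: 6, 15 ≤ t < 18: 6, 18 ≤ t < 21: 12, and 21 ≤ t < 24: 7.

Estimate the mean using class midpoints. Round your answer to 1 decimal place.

13.7

Midpoints: 1.5, 4.5, 7.5, 10.5, 13.5, 16.5, 19.5, 22.5
Σfm = 5×1.5 + 5×4.5 + 4×7.5 + 4×10.5 + 6×13.5 + 6×16.5 + 12×19.5 + 7×22.5 = 673.5
n = Σf = 49
Mean = 673.5 / 49 = 13.7449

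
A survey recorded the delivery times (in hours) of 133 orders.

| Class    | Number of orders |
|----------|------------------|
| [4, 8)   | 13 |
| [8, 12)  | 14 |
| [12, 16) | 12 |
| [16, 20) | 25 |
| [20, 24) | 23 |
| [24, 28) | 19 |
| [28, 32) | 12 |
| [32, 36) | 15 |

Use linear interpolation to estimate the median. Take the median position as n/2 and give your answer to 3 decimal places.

20.435

Cumulative frequencies: 13, 27, 39, 64, 87, 106, 118, 133
n = 133; position = n/2 = 66.5.
This falls in the class [20, 24): L = 20, F = 64, f = 23, h = 4.
Median ≈ 20 + ((66.5 − 64) / 23) × 4 = 20.4348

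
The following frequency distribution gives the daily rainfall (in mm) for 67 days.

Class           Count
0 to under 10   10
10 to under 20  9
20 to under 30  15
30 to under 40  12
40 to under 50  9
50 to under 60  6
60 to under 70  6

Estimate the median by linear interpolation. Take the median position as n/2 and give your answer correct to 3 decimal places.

29.667

Cumulative frequencies: 10, 19, 34, 46, 55, 61, 67
n = 67; position = n/2 = 33.5.
This falls in the class 20 to under 30: L = 20, F = 19, f = 15, h = 10.
Median ≈ 20 + ((33.5 − 19) / 15) × 10 = 29.6667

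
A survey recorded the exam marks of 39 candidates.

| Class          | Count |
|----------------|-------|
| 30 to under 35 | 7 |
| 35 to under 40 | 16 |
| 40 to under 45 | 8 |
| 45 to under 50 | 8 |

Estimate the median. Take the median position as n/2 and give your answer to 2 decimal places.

Cumulative frequencies: 7, 23, 31, 39
n = 39; position = n/2 = 19.5.
This falls in the class 35 to under 40: L = 35, F = 7, f = 16, h = 5.
Median ≈ 35 + ((19.5 − 7) / 16) × 5 = 38.9062

38.91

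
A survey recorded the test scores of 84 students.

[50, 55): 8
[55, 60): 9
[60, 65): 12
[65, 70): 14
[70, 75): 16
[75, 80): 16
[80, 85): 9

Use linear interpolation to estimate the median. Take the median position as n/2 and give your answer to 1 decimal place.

69.6

Cumulative frequencies: 8, 17, 29, 43, 59, 75, 84
n = 84; position = n/2 = 42.
This falls in the class [65, 70): L = 65, F = 29, f = 14, h = 5.
Median ≈ 65 + ((42 − 29) / 14) × 5 = 69.6429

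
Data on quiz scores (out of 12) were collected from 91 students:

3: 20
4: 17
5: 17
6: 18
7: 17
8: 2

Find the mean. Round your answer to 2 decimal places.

5.01

Values: 3, 4, 5, 6, 7, 8
Σfx = 20×3 + 17×4 + 17×5 + 18×6 + 17×7 + 2×8 = 456
n = Σf = 91
Mean = 456 / 91 = 5.0110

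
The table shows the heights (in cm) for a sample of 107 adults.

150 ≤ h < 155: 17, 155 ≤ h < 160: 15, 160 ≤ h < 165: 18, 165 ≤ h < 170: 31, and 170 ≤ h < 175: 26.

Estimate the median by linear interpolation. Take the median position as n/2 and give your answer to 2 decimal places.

165.56

Cumulative frequencies: 17, 32, 50, 81, 107
n = 107; position = n/2 = 53.5.
This falls in the class 165 ≤ h < 170: L = 165, F = 50, f = 31, h = 5.
Median ≈ 165 + ((53.5 − 50) / 31) × 5 = 165.5645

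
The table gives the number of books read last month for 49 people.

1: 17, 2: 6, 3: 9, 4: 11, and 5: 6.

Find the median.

3

Cumulative frequencies: 17, 23, 32, 43, 49
n = 49, so the median is the value in position (n+1)/2 = 25.
Position 25 falls at value 3.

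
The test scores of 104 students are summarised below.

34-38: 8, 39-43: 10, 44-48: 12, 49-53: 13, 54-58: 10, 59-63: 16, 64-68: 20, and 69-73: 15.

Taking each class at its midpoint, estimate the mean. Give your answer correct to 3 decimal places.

56.096

Midpoints: 36, 41, 46, 51, 56, 61, 66, 71
Σfm = 8×36 + 10×41 + 12×46 + 13×51 + 10×56 + 16×61 + 20×66 + 15×71 = 5834
n = Σf = 104
Mean = 5834 / 104 = 56.0962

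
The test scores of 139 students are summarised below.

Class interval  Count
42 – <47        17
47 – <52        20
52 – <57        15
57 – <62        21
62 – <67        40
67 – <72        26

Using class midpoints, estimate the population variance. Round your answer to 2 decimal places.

Midpoints: 44.5, 49.5, 54.5, 59.5, 64.5, 69.5
n = 139, Σfm = 8200.5, mean = 58.9964
Σfm² = 493564.75
Σf(m − x̄)² = Σfm² − (Σfm)²/n = 493564.75 − 8200.5²/139 = 9764.7482
Population variance = 9764.7482 / 139 = 70.2500

70.25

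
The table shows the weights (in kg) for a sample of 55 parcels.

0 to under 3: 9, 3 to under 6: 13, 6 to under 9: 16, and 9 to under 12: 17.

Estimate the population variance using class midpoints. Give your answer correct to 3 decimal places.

Midpoints: 1.5, 4.5, 7.5, 10.5
n = 55, Σfm = 370.5, mean = 6.7364
Σfm² = 3057.75
Σf(m − x̄)² = Σfm² − (Σfm)²/n = 3057.75 − 370.5²/55 = 561.9273
Population variance = 561.9273 / 55 = 10.2169

10.217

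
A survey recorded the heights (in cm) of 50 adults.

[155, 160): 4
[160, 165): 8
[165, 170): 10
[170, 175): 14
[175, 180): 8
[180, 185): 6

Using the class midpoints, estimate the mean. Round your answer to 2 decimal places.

170.70

Midpoints: 157.5, 162.5, 167.5, 172.5, 177.5, 182.5
Σfm = 4×157.5 + 8×162.5 + 10×167.5 + 14×172.5 + 8×177.5 + 6×182.5 = 8535
n = Σf = 50
Mean = 8535 / 50 = 170.7000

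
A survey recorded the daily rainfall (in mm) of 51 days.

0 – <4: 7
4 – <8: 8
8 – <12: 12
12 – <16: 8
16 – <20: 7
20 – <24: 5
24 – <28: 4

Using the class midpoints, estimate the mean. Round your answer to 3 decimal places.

12.431

Midpoints: 2, 6, 10, 14, 18, 22, 26
Σfm = 7×2 + 8×6 + 12×10 + 8×14 + 7×18 + 5×22 + 4×26 = 634
n = Σf = 51
Mean = 634 / 51 = 12.4314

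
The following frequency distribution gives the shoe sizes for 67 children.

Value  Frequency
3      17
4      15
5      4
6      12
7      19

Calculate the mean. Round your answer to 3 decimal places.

Values: 3, 4, 5, 6, 7
Σfx = 17×3 + 15×4 + 4×5 + 12×6 + 19×7 = 336
n = Σf = 67
Mean = 336 / 67 = 5.0149

5.015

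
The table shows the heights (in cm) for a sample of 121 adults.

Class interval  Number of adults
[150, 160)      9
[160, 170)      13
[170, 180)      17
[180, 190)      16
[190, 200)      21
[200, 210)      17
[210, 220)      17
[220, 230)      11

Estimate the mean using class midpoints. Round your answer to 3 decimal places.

191.612

Midpoints: 155, 165, 175, 185, 195, 205, 215, 225
Σfm = 9×155 + 13×165 + 17×175 + 16×185 + 21×195 + 17×205 + 17×215 + 11×225 = 23185
n = Σf = 121
Mean = 23185 / 121 = 191.6116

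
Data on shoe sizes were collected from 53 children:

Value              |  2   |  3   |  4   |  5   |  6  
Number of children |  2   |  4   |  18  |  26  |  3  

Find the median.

5

Cumulative frequencies: 2, 6, 24, 50, 53
n = 53, so the median is the value in position (n+1)/2 = 27.
Position 27 falls at value 5.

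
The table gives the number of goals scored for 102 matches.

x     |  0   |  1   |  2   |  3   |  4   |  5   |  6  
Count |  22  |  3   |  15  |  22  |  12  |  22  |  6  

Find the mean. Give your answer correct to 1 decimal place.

2.9

Values: 0, 1, 2, 3, 4, 5, 6
Σfx = 22×0 + 3×1 + 15×2 + 22×3 + 12×4 + 22×5 + 6×6 = 293
n = Σf = 102
Mean = 293 / 102 = 2.8725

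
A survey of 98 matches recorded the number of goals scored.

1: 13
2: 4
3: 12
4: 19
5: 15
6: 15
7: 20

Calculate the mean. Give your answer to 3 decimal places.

Values: 1, 2, 3, 4, 5, 6, 7
Σfx = 13×1 + 4×2 + 12×3 + 19×4 + 15×5 + 15×6 + 20×7 = 438
n = Σf = 98
Mean = 438 / 98 = 4.4694

4.469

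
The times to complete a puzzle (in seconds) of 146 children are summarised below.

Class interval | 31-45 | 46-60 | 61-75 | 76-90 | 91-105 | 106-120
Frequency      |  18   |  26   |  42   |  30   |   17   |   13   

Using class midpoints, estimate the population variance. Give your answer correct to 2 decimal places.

464.62

Midpoints: 38, 53, 68, 83, 98, 113
n = 146, Σfm = 10543, mean = 72.2123
Σfm² = 829169
Σf(m − x̄)² = Σfm² − (Σfm)²/n = 829169 − 10543²/146 = 67834.4178
Population variance = 67834.4178 / 146 = 464.6193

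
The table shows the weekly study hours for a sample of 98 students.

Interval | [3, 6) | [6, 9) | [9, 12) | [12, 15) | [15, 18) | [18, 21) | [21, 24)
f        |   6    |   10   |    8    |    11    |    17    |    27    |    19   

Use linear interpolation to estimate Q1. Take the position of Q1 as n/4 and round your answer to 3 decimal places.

12.136

Cumulative frequencies: 6, 16, 24, 35, 52, 79, 98
n = 98; position = n/4 = 24.5.
This falls in the class [12, 15): L = 12, F = 24, f = 11, h = 3.
Lower quartile ≈ 12 + ((24.5 − 24) / 11) × 3 = 12.1364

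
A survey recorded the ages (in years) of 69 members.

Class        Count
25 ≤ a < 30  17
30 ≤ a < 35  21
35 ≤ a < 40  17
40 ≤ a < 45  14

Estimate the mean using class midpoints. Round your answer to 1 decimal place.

Midpoints: 27.5, 32.5, 37.5, 42.5
Σfm = 17×27.5 + 21×32.5 + 17×37.5 + 14×42.5 = 2382.5
n = Σf = 69
Mean = 2382.5 / 69 = 34.5290

34.5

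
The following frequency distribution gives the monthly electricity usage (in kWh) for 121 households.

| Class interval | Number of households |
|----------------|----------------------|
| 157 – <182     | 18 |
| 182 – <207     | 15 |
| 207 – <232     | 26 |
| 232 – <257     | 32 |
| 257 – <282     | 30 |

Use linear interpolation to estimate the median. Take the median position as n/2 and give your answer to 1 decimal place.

Cumulative frequencies: 18, 33, 59, 91, 121
n = 121; position = n/2 = 60.5.
This falls in the class 232 – <257: L = 232, F = 59, f = 32, h = 25.
Median ≈ 232 + ((60.5 − 59) / 32) × 25 = 233.1719

233.2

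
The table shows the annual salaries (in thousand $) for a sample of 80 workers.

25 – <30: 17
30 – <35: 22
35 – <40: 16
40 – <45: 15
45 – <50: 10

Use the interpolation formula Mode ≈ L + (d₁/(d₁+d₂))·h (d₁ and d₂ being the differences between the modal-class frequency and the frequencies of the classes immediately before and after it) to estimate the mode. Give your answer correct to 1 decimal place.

32.3

Modal class: 30 – <35 (highest frequency 22).
d₁ = 22 − 17 = 5, d₂ = 22 − 16 = 6
Mode ≈ 30 + (5/(5+6)) × 5 = 30 + 2.2727 = 32.2727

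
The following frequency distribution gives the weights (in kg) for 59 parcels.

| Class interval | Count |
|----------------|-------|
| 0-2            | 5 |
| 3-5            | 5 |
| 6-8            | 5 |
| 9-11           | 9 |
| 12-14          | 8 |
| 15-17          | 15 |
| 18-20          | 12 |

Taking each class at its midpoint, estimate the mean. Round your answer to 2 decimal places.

12.24

Midpoints: 1, 4, 7, 10, 13, 16, 19
Σfm = 5×1 + 5×4 + 5×7 + 9×10 + 8×13 + 15×16 + 12×19 = 722
n = Σf = 59
Mean = 722 / 59 = 12.2373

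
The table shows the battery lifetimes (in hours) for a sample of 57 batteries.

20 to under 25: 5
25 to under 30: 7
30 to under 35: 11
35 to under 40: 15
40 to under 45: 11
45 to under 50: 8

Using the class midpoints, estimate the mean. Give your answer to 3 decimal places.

36.360

Midpoints: 22.5, 27.5, 32.5, 37.5, 42.5, 47.5
Σfm = 5×22.5 + 7×27.5 + 11×32.5 + 15×37.5 + 11×42.5 + 8×47.5 = 2072.5
n = Σf = 57
Mean = 2072.5 / 57 = 36.3596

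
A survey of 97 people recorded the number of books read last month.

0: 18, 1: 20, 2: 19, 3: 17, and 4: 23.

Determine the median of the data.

Cumulative frequencies: 18, 38, 57, 74, 97
n = 97, so the median is the value in position (n+1)/2 = 49.
Position 49 falls at value 2.

2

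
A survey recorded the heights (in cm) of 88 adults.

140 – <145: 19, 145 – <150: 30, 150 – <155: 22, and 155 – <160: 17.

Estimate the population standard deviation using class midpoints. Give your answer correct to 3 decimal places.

Midpoints: 142.5, 147.5, 152.5, 157.5
n = 88, Σfm = 13165, mean = 149.6023
Σfm² = 1971850
Σf(m − x̄)² = Σfm² − (Σfm)²/n = 1971850 − 13165²/88 = 2336.0795
Population variance = 2336.0795 / 88 = 26.5464
Standard deviation = √26.5464 = 5.1523

5.152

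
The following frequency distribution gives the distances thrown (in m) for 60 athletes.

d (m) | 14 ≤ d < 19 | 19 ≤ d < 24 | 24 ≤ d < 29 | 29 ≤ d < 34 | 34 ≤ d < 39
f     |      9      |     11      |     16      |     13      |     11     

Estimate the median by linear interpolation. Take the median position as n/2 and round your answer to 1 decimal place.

27.1

Cumulative frequencies: 9, 20, 36, 49, 60
n = 60; position = n/2 = 30.
This falls in the class 24 ≤ d < 29: L = 24, F = 20, f = 16, h = 5.
Median ≈ 24 + ((30 − 20) / 16) × 5 = 27.1250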